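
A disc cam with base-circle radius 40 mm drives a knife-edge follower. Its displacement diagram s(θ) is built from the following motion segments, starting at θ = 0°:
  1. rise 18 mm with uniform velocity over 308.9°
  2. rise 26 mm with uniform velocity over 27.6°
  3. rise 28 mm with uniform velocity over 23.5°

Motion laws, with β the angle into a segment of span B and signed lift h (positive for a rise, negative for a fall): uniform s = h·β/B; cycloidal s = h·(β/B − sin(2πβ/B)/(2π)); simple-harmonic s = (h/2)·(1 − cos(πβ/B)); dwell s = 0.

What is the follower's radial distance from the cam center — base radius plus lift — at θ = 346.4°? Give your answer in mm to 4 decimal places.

seg 1 [0°–308.9°] uniform, h=18: full span → s += 18 → s = 18.0000
seg 2 [308.9°–336.5°] uniform, h=26: full span → s += 26 → s = 44.0000
seg 3 [336.5°–360°] uniform, h=28: θ=346.4° here. β=9.9, B=23.5. 28·9.9/23.5 = 11.7957 → s = 55.7957
radial distance = base radius + s = 40 + 55.7957 = 95.7957

95.7957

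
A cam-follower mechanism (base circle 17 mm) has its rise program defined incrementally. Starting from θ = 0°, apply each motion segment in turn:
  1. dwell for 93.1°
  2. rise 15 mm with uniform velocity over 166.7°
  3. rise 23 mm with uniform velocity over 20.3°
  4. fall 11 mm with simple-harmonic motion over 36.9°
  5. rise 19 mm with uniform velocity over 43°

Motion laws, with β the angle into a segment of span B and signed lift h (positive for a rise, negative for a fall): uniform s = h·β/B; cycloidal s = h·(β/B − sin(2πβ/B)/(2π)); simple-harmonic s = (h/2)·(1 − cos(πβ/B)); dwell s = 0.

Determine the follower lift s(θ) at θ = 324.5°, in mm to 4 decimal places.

seg 1 [0°–93.1°] dwell: s stays 0.0000
seg 2 [93.1°–259.8°] uniform, h=15: full span → s += 15 → s = 15.0000
seg 3 [259.8°–280.1°] uniform, h=23: full span → s += 23 → s = 38.0000
seg 4 [280.1°–317°] simple-harmonic, h=-11: full span → s += -11 → s = 27.0000
seg 5 [317°–360°] uniform, h=19: θ=324.5° here. β=7.5, B=43. 19·7.5/43 = 3.3140 → s = 30.3140

30.3140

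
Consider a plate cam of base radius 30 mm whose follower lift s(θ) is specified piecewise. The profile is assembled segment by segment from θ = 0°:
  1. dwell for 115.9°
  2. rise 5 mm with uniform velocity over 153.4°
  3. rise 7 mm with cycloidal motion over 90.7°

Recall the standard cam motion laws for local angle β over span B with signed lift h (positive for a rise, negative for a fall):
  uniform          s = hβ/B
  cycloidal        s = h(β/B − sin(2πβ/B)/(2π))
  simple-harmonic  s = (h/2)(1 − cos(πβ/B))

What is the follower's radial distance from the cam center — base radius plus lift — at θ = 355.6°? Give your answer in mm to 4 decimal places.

seg 1 [0°–115.9°] dwell: s stays 0.0000
seg 2 [115.9°–269.3°] uniform, h=5: full span → s += 5 → s = 5.0000
seg 3 [269.3°–360°] cycloidal, h=7: θ=355.6° here. β=86.3, B=90.7. 7·(0.9515 − sin(2π·0.9515)/(2π)) = 6.9948 → s = 11.9948
radial distance = base radius + s = 30 + 11.9948 = 41.9948

41.9948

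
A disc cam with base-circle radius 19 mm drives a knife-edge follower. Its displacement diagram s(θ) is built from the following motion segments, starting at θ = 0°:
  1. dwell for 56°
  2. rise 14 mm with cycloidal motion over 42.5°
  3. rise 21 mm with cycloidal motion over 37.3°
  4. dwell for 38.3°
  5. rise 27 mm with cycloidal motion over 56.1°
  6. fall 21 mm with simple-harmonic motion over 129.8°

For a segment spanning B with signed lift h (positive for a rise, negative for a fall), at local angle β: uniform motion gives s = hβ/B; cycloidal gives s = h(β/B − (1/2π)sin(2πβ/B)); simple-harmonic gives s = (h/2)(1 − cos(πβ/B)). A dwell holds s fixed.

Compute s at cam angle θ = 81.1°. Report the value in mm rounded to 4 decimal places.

seg 1 [0°–56°] dwell: s stays 0.0000
seg 2 [56°–98.5°] cycloidal, h=14: θ=81.1° here. β=25.1, B=42.5. 14·(0.5906 − sin(2π·0.5906)/(2π)) = 9.4691 → s = 9.4691

9.4691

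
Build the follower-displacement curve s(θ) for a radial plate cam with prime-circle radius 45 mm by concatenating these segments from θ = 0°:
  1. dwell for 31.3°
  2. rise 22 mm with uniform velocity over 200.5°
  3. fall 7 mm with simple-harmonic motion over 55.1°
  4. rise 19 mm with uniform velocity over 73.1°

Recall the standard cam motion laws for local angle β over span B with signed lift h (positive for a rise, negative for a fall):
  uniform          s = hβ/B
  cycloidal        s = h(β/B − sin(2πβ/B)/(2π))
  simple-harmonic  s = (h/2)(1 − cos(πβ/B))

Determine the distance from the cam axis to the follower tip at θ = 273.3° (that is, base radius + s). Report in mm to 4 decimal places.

seg 1 [0°–31.3°] dwell: s stays 0.0000
seg 2 [31.3°–231.8°] uniform, h=22: full span → s += 22 → s = 22.0000
seg 3 [231.8°–286.9°] simple-harmonic, h=-7: θ=273.3° here. β=41.5, B=55.1. -7/2·(1 − cos(π·0.7532)) = -5.9994 → s = 16.0006
radial distance = base radius + s = 45 + 16.0006 = 61.0006

61.0006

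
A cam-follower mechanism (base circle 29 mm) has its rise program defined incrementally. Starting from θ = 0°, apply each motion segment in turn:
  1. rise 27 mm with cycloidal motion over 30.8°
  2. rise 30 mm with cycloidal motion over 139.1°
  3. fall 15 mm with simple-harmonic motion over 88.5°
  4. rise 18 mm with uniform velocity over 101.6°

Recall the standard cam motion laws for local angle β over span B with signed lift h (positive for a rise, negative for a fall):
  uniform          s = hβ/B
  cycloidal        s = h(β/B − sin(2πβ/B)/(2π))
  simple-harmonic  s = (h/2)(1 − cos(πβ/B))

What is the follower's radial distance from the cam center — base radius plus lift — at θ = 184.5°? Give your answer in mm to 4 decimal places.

seg 1 [0°–30.8°] cycloidal, h=27: full span → s += 27 → s = 27.0000
seg 2 [30.8°–169.9°] cycloidal, h=30: full span → s += 30 → s = 57.0000
seg 3 [169.9°–258.4°] simple-harmonic, h=-15: θ=184.5° here. β=14.6, B=88.5. -15/2·(1 − cos(π·0.1650)) = -0.9849 → s = 56.0151
radial distance = base radius + s = 29 + 56.0151 = 85.0151

85.0151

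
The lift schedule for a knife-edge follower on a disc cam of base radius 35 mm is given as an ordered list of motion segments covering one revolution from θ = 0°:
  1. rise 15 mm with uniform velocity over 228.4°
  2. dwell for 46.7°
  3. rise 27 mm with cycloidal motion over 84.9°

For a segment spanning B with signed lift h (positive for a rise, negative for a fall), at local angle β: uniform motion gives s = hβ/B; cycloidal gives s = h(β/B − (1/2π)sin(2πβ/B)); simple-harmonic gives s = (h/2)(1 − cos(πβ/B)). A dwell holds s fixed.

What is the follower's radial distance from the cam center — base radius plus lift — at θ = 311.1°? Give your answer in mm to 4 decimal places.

seg 1 [0°–228.4°] uniform, h=15: full span → s += 15 → s = 15.0000
seg 2 [228.4°–275.1°] dwell: s stays 15.0000
seg 3 [275.1°–360°] cycloidal, h=27: θ=311.1° here. β=36, B=84.9. 27·(0.4240 − sin(2π·0.4240)/(2π)) = 9.4745 → s = 24.4745
radial distance = base radius + s = 35 + 24.4745 = 59.4745

59.4745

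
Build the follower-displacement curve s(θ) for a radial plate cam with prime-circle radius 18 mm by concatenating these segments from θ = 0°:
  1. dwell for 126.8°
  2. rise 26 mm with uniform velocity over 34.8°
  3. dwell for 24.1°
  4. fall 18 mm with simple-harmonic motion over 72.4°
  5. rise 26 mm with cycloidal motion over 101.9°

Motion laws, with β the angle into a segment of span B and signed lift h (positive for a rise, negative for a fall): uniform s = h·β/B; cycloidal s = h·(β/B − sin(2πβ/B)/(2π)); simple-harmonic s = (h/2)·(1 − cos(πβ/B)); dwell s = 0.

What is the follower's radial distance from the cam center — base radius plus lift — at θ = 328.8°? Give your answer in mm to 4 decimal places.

seg 1 [0°–126.8°] dwell: s stays 0.0000
seg 2 [126.8°–161.6°] uniform, h=26: full span → s += 26 → s = 26.0000
seg 3 [161.6°–185.7°] dwell: s stays 26.0000
seg 4 [185.7°–258.1°] simple-harmonic, h=-18: full span → s += -18 → s = 8.0000
seg 5 [258.1°–360°] cycloidal, h=26: θ=328.8° here. β=70.7, B=101.9. 26·(0.6938 − sin(2π·0.6938)/(2π)) = 21.9221 → s = 29.9221
radial distance = base radius + s = 18 + 29.9221 = 47.9221

47.9221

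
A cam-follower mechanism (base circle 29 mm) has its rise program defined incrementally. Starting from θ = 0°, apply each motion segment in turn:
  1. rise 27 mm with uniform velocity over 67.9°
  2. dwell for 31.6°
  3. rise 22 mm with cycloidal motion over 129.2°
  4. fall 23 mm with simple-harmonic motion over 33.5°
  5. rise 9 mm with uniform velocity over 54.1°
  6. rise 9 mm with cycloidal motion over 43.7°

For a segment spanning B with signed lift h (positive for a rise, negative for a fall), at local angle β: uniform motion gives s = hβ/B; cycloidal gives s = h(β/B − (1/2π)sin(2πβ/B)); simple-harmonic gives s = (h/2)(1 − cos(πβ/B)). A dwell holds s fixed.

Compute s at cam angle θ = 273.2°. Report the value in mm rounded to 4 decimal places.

seg 1 [0°–67.9°] uniform, h=27: full span → s += 27 → s = 27.0000
seg 2 [67.9°–99.5°] dwell: s stays 27.0000
seg 3 [99.5°–228.7°] cycloidal, h=22: full span → s += 22 → s = 49.0000
seg 4 [228.7°–262.2°] simple-harmonic, h=-23: full span → s += -23 → s = 26.0000
seg 5 [262.2°–316.3°] uniform, h=9: θ=273.2° here. β=11, B=54.1. 9·11/54.1 = 1.8299 → s = 27.8299

27.8299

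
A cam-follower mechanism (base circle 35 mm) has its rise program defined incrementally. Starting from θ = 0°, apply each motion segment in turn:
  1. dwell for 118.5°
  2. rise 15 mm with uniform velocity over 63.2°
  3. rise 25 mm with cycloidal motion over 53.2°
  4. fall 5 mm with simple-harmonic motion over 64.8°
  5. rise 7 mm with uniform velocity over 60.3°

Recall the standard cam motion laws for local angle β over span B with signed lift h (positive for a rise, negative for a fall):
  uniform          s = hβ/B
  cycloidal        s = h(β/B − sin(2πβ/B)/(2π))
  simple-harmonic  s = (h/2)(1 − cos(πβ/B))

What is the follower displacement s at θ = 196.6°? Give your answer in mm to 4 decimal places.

seg 1 [0°–118.5°] dwell: s stays 0.0000
seg 2 [118.5°–181.7°] uniform, h=15: full span → s += 15 → s = 15.0000
seg 3 [181.7°–234.9°] cycloidal, h=25: θ=196.6° here. β=14.9, B=53.2. 25·(0.2801 − sin(2π·0.2801)/(2π)) = 3.0938 → s = 18.0938

18.0938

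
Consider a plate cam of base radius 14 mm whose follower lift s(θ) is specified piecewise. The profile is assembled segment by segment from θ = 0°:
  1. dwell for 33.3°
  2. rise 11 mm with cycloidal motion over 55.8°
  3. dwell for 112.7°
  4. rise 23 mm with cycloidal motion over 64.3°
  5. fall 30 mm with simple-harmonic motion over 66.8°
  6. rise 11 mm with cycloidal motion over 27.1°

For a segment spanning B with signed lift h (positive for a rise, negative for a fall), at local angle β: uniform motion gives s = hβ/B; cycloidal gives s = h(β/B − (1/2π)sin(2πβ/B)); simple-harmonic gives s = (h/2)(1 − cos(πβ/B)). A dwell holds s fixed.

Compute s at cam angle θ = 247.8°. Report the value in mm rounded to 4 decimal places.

seg 1 [0°–33.3°] dwell: s stays 0.0000
seg 2 [33.3°–89.1°] cycloidal, h=11: full span → s += 11 → s = 11.0000
seg 3 [89.1°–201.8°] dwell: s stays 11.0000
seg 4 [201.8°–266.1°] cycloidal, h=23: θ=247.8° here. β=46, B=64.3. 23·(0.7154 − sin(2π·0.7154)/(2π)) = 20.0285 → s = 31.0285

31.0285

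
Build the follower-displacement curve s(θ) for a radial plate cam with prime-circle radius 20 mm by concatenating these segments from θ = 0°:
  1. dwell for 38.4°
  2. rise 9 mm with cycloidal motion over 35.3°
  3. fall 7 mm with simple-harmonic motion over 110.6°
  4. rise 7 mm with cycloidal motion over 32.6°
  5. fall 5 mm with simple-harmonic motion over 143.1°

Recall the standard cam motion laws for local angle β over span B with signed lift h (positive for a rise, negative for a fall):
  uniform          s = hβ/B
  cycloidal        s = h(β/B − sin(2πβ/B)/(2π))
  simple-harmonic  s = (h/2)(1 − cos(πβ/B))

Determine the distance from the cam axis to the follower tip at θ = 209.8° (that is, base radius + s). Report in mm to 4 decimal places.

seg 1 [0°–38.4°] dwell: s stays 0.0000
seg 2 [38.4°–73.7°] cycloidal, h=9: full span → s += 9 → s = 9.0000
seg 3 [73.7°–184.3°] simple-harmonic, h=-7: full span → s += -7 → s = 2.0000
seg 4 [184.3°–216.9°] cycloidal, h=7: θ=209.8° here. β=25.5, B=32.6. 7·(0.7822 − sin(2π·0.7822)/(2π)) = 6.5668 → s = 8.5668
radial distance = base radius + s = 20 + 8.5668 = 28.5668

28.5668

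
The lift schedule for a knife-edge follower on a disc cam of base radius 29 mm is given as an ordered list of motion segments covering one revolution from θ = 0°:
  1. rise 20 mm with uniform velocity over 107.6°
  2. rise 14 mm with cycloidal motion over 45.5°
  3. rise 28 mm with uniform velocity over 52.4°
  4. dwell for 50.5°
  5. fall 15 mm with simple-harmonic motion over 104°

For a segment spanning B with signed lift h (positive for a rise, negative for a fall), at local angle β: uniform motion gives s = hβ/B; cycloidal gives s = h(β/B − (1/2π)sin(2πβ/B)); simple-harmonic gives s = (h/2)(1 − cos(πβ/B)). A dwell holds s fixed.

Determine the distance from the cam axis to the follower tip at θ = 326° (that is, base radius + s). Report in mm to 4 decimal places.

seg 1 [0°–107.6°] uniform, h=20: full span → s += 20 → s = 20.0000
seg 2 [107.6°–153.1°] cycloidal, h=14: full span → s += 14 → s = 34.0000
seg 3 [153.1°–205.5°] uniform, h=28: full span → s += 28 → s = 62.0000
seg 4 [205.5°–256°] dwell: s stays 62.0000
seg 5 [256°–360°] simple-harmonic, h=-15: θ=326° here. β=70, B=104. -15/2·(1 − cos(π·0.6731)) = -11.3800 → s = 50.6200
radial distance = base radius + s = 29 + 50.6200 = 79.6200

79.6200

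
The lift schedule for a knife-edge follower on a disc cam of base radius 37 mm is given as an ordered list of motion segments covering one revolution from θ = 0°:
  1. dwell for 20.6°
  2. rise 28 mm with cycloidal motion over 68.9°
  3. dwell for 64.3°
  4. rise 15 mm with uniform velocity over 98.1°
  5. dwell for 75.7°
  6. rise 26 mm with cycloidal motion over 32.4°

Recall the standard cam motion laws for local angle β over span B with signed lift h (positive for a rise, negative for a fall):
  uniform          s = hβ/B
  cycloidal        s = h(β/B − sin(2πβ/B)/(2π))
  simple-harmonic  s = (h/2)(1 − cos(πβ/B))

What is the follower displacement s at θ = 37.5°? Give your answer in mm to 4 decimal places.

seg 1 [0°–20.6°] dwell: s stays 0.0000
seg 2 [20.6°–89.5°] cycloidal, h=28: θ=37.5° here. β=16.9, B=68.9. 28·(0.2453 − sin(2π·0.2453)/(2π)) = 2.4135 → s = 2.4135

2.4135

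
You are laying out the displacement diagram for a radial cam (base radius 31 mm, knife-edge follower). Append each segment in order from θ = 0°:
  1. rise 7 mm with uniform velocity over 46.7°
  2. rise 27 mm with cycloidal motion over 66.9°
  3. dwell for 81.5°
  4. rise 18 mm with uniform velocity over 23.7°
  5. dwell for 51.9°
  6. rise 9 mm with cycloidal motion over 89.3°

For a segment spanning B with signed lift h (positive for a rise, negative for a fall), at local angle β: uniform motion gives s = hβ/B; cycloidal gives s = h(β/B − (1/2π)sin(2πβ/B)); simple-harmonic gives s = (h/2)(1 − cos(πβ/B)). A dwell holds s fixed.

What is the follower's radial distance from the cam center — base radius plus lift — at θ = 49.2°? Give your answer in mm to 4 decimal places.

seg 1 [0°–46.7°] uniform, h=7: full span → s += 7 → s = 7.0000
seg 2 [46.7°–113.6°] cycloidal, h=27: θ=49.2° here. β=2.5, B=66.9. 27·(0.0374 − sin(2π·0.0374)/(2π)) = 0.0092 → s = 7.0092
radial distance = base radius + s = 31 + 7.0092 = 38.0092

38.0092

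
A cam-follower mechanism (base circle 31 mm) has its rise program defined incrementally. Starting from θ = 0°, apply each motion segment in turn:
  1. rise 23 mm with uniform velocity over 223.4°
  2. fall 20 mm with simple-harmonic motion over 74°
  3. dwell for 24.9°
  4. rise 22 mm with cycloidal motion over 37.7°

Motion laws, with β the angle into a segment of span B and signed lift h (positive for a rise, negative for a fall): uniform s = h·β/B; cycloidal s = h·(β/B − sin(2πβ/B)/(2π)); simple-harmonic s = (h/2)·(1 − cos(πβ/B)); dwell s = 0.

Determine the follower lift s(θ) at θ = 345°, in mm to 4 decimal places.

seg 1 [0°–223.4°] uniform, h=23: full span → s += 23 → s = 23.0000
seg 2 [223.4°–297.4°] simple-harmonic, h=-20: full span → s += -20 → s = 3.0000
seg 3 [297.4°–322.3°] dwell: s stays 3.0000
seg 4 [322.3°–360°] cycloidal, h=22: θ=345° here. β=22.7, B=37.7. 22·(0.6021 − sin(2π·0.6021)/(2π)) = 15.3423 → s = 18.3423

18.3423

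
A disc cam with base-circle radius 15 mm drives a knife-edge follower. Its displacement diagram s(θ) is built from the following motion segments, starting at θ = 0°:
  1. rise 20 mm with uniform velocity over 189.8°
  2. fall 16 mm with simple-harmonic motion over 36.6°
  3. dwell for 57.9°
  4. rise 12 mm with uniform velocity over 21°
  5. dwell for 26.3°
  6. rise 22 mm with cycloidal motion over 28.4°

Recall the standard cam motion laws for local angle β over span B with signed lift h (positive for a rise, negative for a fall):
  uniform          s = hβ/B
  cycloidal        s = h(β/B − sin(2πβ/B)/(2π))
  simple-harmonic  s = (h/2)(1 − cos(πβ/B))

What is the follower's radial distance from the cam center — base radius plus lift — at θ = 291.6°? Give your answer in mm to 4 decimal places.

seg 1 [0°–189.8°] uniform, h=20: full span → s += 20 → s = 20.0000
seg 2 [189.8°–226.4°] simple-harmonic, h=-16: full span → s += -16 → s = 4.0000
seg 3 [226.4°–284.3°] dwell: s stays 4.0000
seg 4 [284.3°–305.3°] uniform, h=12: θ=291.6° here. β=7.3, B=21. 12·7.3/21 = 4.1714 → s = 8.1714
radial distance = base radius + s = 15 + 8.1714 = 23.1714

23.1714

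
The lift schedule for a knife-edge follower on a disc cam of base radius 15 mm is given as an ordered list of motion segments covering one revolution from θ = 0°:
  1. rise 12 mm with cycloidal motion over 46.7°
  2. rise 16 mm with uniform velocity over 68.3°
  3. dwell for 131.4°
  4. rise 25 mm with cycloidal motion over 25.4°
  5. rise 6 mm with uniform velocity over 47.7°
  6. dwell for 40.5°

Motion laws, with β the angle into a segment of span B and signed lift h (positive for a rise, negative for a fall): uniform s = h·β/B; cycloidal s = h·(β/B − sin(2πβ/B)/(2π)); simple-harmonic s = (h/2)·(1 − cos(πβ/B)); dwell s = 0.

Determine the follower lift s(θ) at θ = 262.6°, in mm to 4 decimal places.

seg 1 [0°–46.7°] cycloidal, h=12: full span → s += 12 → s = 12.0000
seg 2 [46.7°–115°] uniform, h=16: full span → s += 16 → s = 28.0000
seg 3 [115°–246.4°] dwell: s stays 28.0000
seg 4 [246.4°–271.8°] cycloidal, h=25: θ=262.6° here. β=16.2, B=25.4. 25·(0.6378 − sin(2π·0.6378)/(2π)) = 18.9752 → s = 46.9752

46.9752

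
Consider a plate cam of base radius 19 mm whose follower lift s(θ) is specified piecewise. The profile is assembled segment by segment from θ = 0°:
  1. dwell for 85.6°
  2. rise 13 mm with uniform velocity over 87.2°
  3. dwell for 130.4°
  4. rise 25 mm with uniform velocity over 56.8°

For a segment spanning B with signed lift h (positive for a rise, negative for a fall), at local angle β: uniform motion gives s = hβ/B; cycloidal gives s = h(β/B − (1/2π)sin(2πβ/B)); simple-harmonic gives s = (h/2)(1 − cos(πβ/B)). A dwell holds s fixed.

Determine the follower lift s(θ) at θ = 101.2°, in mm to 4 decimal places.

seg 1 [0°–85.6°] dwell: s stays 0.0000
seg 2 [85.6°–172.8°] uniform, h=13: θ=101.2° here. β=15.6, B=87.2. 13·15.6/87.2 = 2.3257 → s = 2.3257

2.3257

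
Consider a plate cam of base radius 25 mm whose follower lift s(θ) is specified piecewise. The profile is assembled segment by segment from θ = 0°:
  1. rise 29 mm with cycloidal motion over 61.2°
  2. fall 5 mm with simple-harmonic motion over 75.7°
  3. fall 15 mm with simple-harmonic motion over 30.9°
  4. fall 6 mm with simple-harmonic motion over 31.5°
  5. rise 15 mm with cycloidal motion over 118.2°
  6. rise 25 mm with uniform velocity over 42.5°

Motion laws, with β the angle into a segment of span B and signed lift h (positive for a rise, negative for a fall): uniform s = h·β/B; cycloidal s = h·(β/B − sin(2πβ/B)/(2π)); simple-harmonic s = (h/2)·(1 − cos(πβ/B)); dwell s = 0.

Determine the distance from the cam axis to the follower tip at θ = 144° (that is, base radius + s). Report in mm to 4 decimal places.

seg 1 [0°–61.2°] cycloidal, h=29: full span → s += 29 → s = 29.0000
seg 2 [61.2°–136.9°] simple-harmonic, h=-5: full span → s += -5 → s = 24.0000
seg 3 [136.9°–167.8°] simple-harmonic, h=-15: θ=144° here. β=7.1, B=30.9. -15/2·(1 − cos(π·0.2298)) = -1.8706 → s = 22.1294
radial distance = base radius + s = 25 + 22.1294 = 47.1294

47.1294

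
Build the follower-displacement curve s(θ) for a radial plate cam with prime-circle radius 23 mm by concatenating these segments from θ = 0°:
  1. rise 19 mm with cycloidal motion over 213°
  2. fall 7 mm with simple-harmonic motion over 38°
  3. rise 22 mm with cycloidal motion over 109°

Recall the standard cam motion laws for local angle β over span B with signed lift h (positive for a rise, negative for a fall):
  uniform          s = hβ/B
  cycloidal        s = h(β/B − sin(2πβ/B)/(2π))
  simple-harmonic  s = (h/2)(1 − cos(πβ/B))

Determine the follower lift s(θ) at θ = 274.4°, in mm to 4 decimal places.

seg 1 [0°–213°] cycloidal, h=19: full span → s += 19 → s = 19.0000
seg 2 [213°–251°] simple-harmonic, h=-7: full span → s += -7 → s = 12.0000
seg 3 [251°–360°] cycloidal, h=22: θ=274.4° here. β=23.4, B=109. 22·(0.2147 − sin(2π·0.2147)/(2π)) = 1.3074 → s = 13.3074

13.3074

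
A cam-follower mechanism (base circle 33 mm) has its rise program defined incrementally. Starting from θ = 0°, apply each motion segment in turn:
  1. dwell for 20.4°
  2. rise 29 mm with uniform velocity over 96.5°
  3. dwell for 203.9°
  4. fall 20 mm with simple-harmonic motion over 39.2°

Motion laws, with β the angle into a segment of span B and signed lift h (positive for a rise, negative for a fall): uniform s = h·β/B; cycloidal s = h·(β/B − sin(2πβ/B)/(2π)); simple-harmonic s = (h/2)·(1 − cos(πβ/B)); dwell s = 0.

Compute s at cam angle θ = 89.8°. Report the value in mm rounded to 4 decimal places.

seg 1 [0°–20.4°] dwell: s stays 0.0000
seg 2 [20.4°–116.9°] uniform, h=29: θ=89.8° here. β=69.4, B=96.5. 29·69.4/96.5 = 20.8560 → s = 20.8560

20.8560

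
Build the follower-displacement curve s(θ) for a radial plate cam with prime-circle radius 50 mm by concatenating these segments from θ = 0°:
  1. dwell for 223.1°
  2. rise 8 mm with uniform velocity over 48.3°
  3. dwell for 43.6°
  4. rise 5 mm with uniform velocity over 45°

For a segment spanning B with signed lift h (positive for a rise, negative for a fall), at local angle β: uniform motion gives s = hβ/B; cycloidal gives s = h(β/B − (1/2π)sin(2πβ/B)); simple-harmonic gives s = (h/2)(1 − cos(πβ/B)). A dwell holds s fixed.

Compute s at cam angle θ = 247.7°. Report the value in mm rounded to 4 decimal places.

seg 1 [0°–223.1°] dwell: s stays 0.0000
seg 2 [223.1°–271.4°] uniform, h=8: θ=247.7° here. β=24.6, B=48.3. 8·24.6/48.3 = 4.0745 → s = 4.0745

4.0745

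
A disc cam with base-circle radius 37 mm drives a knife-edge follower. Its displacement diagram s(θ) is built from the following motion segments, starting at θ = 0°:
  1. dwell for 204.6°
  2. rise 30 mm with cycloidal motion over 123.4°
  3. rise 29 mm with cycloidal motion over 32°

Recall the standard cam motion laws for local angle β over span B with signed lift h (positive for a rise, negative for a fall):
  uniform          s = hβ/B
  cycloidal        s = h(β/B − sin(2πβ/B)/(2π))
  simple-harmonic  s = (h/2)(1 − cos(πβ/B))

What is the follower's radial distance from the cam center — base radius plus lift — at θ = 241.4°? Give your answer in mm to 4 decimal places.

seg 1 [0°–204.6°] dwell: s stays 0.0000
seg 2 [204.6°–328°] cycloidal, h=30: θ=241.4° here. β=36.8, B=123.4. 30·(0.2982 − sin(2π·0.2982)/(2π)) = 4.3893 → s = 4.3893
radial distance = base radius + s = 37 + 4.3893 = 41.3893

41.3893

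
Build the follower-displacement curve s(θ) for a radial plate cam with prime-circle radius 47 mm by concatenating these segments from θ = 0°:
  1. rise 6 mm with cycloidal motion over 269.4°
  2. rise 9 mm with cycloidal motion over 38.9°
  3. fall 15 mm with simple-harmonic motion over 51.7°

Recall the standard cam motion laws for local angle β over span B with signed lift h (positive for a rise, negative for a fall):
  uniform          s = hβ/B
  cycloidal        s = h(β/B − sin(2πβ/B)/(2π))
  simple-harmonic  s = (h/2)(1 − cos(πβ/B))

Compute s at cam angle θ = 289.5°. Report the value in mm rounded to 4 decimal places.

seg 1 [0°–269.4°] cycloidal, h=6: full span → s += 6 → s = 6.0000
seg 2 [269.4°–308.3°] cycloidal, h=9: θ=289.5° here. β=20.1, B=38.9. 9·(0.5167 − sin(2π·0.5167)/(2π)) = 4.8005 → s = 10.8005

10.8005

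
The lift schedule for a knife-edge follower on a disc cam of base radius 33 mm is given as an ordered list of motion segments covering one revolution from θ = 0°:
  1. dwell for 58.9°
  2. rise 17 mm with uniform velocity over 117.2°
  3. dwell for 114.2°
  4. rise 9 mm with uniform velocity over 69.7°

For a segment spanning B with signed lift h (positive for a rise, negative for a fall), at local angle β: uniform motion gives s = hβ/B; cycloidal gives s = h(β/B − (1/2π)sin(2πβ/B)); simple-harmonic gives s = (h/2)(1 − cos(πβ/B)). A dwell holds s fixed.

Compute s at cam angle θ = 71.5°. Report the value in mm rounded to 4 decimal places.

seg 1 [0°–58.9°] dwell: s stays 0.0000
seg 2 [58.9°–176.1°] uniform, h=17: θ=71.5° here. β=12.6, B=117.2. 17·12.6/117.2 = 1.8276 → s = 1.8276

1.8276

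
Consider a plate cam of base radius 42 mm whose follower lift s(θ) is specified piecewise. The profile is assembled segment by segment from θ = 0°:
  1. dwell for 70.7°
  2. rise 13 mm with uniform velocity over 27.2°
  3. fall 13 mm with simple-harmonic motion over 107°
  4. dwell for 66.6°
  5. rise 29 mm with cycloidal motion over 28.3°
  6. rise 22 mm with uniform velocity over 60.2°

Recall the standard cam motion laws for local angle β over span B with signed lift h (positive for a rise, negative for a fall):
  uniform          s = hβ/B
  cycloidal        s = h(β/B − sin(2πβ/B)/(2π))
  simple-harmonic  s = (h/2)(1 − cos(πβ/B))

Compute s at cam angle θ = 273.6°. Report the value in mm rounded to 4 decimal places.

seg 1 [0°–70.7°] dwell: s stays 0.0000
seg 2 [70.7°–97.9°] uniform, h=13: full span → s += 13 → s = 13.0000
seg 3 [97.9°–204.9°] simple-harmonic, h=-13: full span → s += -13 → s = 0.0000
seg 4 [204.9°–271.5°] dwell: s stays 0.0000
seg 5 [271.5°–299.8°] cycloidal, h=29: θ=273.6° here. β=2.1, B=28.3. 29·(0.0742 − sin(2π·0.0742)/(2π)) = 0.0771 → s = 0.0771

0.0771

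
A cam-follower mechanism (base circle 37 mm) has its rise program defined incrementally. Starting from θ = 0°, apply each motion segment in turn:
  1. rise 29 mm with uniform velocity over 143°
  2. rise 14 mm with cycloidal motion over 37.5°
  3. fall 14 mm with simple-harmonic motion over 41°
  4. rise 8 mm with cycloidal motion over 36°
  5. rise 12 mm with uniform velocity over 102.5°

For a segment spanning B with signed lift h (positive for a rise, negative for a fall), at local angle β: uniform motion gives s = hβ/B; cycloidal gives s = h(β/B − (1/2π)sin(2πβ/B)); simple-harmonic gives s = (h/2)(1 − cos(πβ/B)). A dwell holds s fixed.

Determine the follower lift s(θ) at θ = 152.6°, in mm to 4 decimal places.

seg 1 [0°–143°] uniform, h=29: full span → s += 29 → s = 29.0000
seg 2 [143°–180.5°] cycloidal, h=14: θ=152.6° here. β=9.6, B=37.5. 14·(0.2560 − sin(2π·0.2560)/(2π)) = 1.3574 → s = 30.3574

30.3574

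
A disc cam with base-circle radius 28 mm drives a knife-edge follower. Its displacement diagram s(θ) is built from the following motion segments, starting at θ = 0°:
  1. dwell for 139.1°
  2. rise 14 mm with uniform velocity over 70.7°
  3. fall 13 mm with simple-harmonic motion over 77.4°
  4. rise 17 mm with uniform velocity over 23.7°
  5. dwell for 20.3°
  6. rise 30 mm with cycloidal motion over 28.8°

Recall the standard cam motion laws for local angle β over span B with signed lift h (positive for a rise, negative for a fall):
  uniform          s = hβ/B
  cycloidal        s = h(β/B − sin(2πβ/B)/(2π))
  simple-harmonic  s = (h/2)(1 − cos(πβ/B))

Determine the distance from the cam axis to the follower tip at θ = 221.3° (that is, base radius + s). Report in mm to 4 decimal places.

seg 1 [0°–139.1°] dwell: s stays 0.0000
seg 2 [139.1°–209.8°] uniform, h=14: full span → s += 14 → s = 14.0000
seg 3 [209.8°–287.2°] simple-harmonic, h=-13: θ=221.3° here. β=11.5, B=77.4. -13/2·(1 − cos(π·0.1486)) = -0.6953 → s = 13.3047
radial distance = base radius + s = 28 + 13.3047 = 41.3047

41.3047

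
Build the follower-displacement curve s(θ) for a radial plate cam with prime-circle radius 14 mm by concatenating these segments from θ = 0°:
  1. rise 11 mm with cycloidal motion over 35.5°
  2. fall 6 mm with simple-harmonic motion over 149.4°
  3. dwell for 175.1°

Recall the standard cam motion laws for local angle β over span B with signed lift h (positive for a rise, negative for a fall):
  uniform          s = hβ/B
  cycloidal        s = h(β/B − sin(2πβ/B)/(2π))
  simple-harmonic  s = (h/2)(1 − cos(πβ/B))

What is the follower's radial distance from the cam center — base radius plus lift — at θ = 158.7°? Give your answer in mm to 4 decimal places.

seg 1 [0°–35.5°] cycloidal, h=11: full span → s += 11 → s = 11.0000
seg 2 [35.5°–184.9°] simple-harmonic, h=-6: θ=158.7° here. β=123.2, B=149.4. -6/2·(1 − cos(π·0.8246)) = -5.5561 → s = 5.4439
radial distance = base radius + s = 14 + 5.4439 = 19.4439

19.4439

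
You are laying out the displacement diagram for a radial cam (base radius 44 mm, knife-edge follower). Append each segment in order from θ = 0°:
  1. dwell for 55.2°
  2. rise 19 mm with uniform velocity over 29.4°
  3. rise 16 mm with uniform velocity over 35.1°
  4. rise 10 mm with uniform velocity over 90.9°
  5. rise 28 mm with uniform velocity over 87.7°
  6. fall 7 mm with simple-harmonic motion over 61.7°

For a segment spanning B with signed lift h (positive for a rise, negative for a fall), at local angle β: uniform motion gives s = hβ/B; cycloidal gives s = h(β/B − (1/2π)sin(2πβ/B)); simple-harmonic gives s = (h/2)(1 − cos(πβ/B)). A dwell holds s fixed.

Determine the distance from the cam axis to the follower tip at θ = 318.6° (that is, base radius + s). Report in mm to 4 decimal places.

seg 1 [0°–55.2°] dwell: s stays 0.0000
seg 2 [55.2°–84.6°] uniform, h=19: full span → s += 19 → s = 19.0000
seg 3 [84.6°–119.7°] uniform, h=16: full span → s += 16 → s = 35.0000
seg 4 [119.7°–210.6°] uniform, h=10: full span → s += 10 → s = 45.0000
seg 5 [210.6°–298.3°] uniform, h=28: full span → s += 28 → s = 73.0000
seg 6 [298.3°–360°] simple-harmonic, h=-7: θ=318.6° here. β=20.3, B=61.7. -7/2·(1 − cos(π·0.3290)) = -1.7090 → s = 71.2910
radial distance = base radius + s = 44 + 71.2910 = 115.2910

115.2910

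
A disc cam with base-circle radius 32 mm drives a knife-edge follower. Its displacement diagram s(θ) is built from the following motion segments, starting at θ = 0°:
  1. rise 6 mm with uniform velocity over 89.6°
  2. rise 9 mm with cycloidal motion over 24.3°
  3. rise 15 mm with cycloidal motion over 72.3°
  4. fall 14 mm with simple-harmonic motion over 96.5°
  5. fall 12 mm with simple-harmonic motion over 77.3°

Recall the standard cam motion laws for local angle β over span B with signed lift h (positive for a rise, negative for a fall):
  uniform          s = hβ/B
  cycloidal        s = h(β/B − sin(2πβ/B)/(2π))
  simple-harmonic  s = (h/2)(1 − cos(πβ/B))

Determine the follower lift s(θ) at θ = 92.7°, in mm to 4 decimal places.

seg 1 [0°–89.6°] uniform, h=6: full span → s += 6 → s = 6.0000
seg 2 [89.6°–113.9°] cycloidal, h=9: θ=92.7° here. β=3.1, B=24.3. 9·(0.1276 − sin(2π·0.1276)/(2π)) = 0.1191 → s = 6.1191

6.1191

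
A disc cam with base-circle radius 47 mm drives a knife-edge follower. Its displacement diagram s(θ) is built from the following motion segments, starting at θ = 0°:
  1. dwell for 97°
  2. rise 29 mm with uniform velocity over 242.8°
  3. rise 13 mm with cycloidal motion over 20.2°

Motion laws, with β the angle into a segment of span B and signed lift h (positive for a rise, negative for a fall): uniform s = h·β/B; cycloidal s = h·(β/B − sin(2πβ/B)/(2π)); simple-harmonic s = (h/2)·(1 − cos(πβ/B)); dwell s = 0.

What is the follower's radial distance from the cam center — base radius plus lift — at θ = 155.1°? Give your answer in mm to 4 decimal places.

seg 1 [0°–97°] dwell: s stays 0.0000
seg 2 [97°–339.8°] uniform, h=29: θ=155.1° here. β=58.1, B=242.8. 29·58.1/242.8 = 6.9395 → s = 6.9395
radial distance = base radius + s = 47 + 6.9395 = 53.9395

53.9395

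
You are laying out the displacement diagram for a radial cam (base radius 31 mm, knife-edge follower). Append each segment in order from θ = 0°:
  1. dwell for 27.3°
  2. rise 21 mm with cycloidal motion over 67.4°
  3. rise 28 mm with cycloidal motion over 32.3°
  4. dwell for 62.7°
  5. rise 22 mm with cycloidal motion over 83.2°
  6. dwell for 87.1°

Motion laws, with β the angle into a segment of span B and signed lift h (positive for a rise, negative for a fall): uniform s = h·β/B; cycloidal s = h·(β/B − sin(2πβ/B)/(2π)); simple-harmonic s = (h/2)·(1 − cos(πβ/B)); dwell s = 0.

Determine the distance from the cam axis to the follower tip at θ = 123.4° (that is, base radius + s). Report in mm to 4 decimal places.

seg 1 [0°–27.3°] dwell: s stays 0.0000
seg 2 [27.3°–94.7°] cycloidal, h=21: full span → s += 21 → s = 21.0000
seg 3 [94.7°–127°] cycloidal, h=28: θ=123.4° here. β=28.7, B=32.3. 28·(0.8885 − sin(2π·0.8885)/(2π)) = 27.7511 → s = 48.7511
radial distance = base radius + s = 31 + 48.7511 = 79.7511

79.7511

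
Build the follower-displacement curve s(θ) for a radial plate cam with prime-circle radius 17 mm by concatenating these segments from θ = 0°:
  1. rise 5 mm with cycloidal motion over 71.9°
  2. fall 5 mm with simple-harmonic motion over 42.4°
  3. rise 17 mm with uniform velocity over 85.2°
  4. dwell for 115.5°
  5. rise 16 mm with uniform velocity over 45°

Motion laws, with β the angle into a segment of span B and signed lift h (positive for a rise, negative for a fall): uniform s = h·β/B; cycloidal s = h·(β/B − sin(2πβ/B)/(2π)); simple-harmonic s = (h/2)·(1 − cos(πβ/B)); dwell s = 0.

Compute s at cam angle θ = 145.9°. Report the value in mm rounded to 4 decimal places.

seg 1 [0°–71.9°] cycloidal, h=5: full span → s += 5 → s = 5.0000
seg 2 [71.9°–114.3°] simple-harmonic, h=-5: full span → s += -5 → s = 0.0000
seg 3 [114.3°–199.5°] uniform, h=17: θ=145.9° here. β=31.6, B=85.2. 17·31.6/85.2 = 6.3052 → s = 6.3052

6.3052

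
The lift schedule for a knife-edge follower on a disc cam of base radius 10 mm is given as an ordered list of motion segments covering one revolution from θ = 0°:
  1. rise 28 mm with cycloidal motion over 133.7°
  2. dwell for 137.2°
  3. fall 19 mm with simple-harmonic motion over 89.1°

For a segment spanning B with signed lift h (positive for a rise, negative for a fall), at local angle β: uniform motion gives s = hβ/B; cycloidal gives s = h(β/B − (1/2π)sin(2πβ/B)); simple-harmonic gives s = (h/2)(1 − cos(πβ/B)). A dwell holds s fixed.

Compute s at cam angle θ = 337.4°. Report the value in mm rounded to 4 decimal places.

seg 1 [0°–133.7°] cycloidal, h=28: full span → s += 28 → s = 28.0000
seg 2 [133.7°–270.9°] dwell: s stays 28.0000
seg 3 [270.9°–360°] simple-harmonic, h=-19: θ=337.4° here. β=66.5, B=89.1. -19/2·(1 − cos(π·0.7464)) = -16.1401 → s = 11.8599

11.8599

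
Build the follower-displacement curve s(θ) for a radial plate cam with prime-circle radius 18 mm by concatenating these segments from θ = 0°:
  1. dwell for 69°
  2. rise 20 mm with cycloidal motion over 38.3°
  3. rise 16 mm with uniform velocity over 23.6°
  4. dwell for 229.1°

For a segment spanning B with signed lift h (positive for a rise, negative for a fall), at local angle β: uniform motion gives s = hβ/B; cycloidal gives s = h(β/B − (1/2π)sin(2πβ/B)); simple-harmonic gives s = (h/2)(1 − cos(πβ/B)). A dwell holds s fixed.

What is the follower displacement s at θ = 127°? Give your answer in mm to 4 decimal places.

seg 1 [0°–69°] dwell: s stays 0.0000
seg 2 [69°–107.3°] cycloidal, h=20: full span → s += 20 → s = 20.0000
seg 3 [107.3°–130.9°] uniform, h=16: θ=127° here. β=19.7, B=23.6. 16·19.7/23.6 = 13.3559 → s = 33.3559

33.3559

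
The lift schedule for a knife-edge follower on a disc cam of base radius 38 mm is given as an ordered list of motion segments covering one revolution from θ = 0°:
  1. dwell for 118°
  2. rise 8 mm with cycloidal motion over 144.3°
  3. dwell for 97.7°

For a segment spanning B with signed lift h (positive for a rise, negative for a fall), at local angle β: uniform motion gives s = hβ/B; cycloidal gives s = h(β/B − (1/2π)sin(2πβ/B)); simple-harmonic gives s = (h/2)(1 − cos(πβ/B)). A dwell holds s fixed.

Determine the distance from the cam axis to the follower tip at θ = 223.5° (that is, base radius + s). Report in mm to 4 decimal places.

seg 1 [0°–118°] dwell: s stays 0.0000
seg 2 [118°–262.3°] cycloidal, h=8: θ=223.5° here. β=105.5, B=144.3. 8·(0.7311 − sin(2π·0.7311)/(2π)) = 7.1132 → s = 7.1132
radial distance = base radius + s = 38 + 7.1132 = 45.1132

45.1132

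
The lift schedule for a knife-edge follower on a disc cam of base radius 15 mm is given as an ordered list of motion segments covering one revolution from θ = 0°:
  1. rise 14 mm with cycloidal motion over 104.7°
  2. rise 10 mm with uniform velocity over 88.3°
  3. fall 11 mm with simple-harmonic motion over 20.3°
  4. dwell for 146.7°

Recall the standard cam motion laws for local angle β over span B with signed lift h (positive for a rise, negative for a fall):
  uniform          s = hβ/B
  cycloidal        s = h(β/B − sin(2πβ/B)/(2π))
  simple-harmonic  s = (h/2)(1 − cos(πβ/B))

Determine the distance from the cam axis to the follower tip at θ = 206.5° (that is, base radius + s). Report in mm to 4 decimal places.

seg 1 [0°–104.7°] cycloidal, h=14: full span → s += 14 → s = 14.0000
seg 2 [104.7°–193°] uniform, h=10: full span → s += 10 → s = 24.0000
seg 3 [193°–213.3°] simple-harmonic, h=-11: θ=206.5° here. β=13.5, B=20.3. -11/2·(1 − cos(π·0.6650)) = -8.2254 → s = 15.7746
radial distance = base radius + s = 15 + 15.7746 = 30.7746

30.7746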